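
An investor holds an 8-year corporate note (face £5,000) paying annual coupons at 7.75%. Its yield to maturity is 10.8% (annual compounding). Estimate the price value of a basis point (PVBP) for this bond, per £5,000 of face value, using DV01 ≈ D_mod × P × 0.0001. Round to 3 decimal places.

Periodic yield y = 0.108.
  t   CF        PV=CF/(1+0.108)^t    t·PV
  1       387.50       349.7292       349.7292
  2       387.50       315.6401       631.2802
  3       387.50       284.8737       854.6212
  4       387.50       257.1063     1,028.4251
  5       387.50       232.0454     1,160.2268
  6       387.50       209.4272     1,256.5634
  7       387.50       189.0137     1,323.0962
  8     5,387.50     2,371.7516    18,974.0127
  Σ                  4,209.5873    25,577.9549
P = 4,209.5873; D_Mac = 6.07612 yrs; D_mod = 5.48386 yrs.
DV01 ≈ 5.48386 × 4,209.5873 × 0.0001 = 2.308480.

£2.308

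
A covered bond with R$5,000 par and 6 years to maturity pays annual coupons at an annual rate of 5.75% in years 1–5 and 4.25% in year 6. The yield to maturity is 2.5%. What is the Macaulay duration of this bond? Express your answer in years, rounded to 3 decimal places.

Periodic yield y = 0.025. Discount each cash flow and weight by its year:
  t   CF        PV=CF/(1+0.025)^t    t·PV
  1       287.50       280.4878       280.4878
  2       287.50       273.6466       547.2933
  3       287.50       266.9723       800.9170
  4       287.50       260.4608     1,041.8432
  5       287.50       254.1081     1,270.5405
  6     5,212.50     4,494.7224    26,968.3345
  Σ                  5,830.3981    30,909.4163
Price P = Σ PV = 5,830.3981.
Macaulay duration = Σ(t·PV) / P = 30,909.4163 / 5,830.3981 = 5.30142 years.

5.301 years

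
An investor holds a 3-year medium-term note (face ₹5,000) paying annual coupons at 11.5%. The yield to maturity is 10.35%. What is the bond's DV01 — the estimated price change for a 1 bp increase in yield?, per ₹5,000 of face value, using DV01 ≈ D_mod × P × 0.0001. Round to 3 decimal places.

₹1.261

Periodic yield y = 0.1035.
  t   CF        PV=CF/(1+0.1035)^t    t·PV
  1       575.00       521.0693       521.0693
  2       575.00       472.1969       944.3939
  3     5,575.00     4,148.8512    12,446.5536
  Σ                  5,142.1175    13,912.0168
P = 5,142.1175; D_Mac = 2.70550 yrs; D_mod = 2.45175 yrs.
DV01 ≈ 2.45175 × 5,142.1175 × 0.0001 = 1.260717.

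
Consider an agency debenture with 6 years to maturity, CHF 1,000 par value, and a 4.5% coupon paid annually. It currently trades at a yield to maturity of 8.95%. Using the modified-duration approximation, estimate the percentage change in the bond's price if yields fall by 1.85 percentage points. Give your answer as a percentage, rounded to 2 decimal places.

Periodic yield y = 0.0895. Modified duration first:
  t   CF        PV=CF/(1+0.0895)^t    t·PV
  1        45.00        41.3034        41.3034
  2        45.00        37.9104        75.8207
  3        45.00        34.7961       104.3884
  4        45.00        31.9377       127.7508
  5        45.00        29.3141       146.5704
  6     1,045.00       624.8171     3,748.9024
  Σ                    800.0787     4,244.7361
P = 800.0787; D_Mac = 5.30540 yrs; D_mod = 5.30540/(1+0.0895) = 4.86957 yrs.
ΔP/P ≈ -D_mod · Δy = -4.86957 × (-0.0185) = +0.090087 = +9.0087%.

+9.01%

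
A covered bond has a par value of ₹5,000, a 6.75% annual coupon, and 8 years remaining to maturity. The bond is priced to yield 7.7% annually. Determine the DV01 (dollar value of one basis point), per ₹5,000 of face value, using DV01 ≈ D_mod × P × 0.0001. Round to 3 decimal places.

Periodic yield y = 0.077.
  t   CF        PV=CF/(1+0.077)^t    t·PV
  1       337.50       313.3705       313.3705
  2       337.50       290.9661       581.9322
  3       337.50       270.1635       810.4905
  4       337.50       250.8482     1,003.3927
  5       337.50       232.9138     1,164.5691
  6       337.50       216.2617     1,297.5700
  7       337.50       200.8001     1,405.6005
  8     5,337.50     2,948.5756    23,588.6045
  Σ                  4,723.8994    30,165.5300
P = 4,723.8994; D_Mac = 6.38573 yrs; D_mod = 5.92918 yrs.
DV01 ≈ 5.92918 × 4,723.8994 × 0.0001 = 2.800885.

₹2.801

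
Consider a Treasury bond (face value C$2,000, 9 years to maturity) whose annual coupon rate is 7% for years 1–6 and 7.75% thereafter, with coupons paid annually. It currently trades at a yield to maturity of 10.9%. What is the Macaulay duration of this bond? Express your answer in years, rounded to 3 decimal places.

6.691 years

Periodic yield y = 0.109. Discount each cash flow and weight by its year:
  t   CF        PV=CF/(1+0.109)^t    t·PV
  1       140.00       126.2399       126.2399
  2       140.00       113.8322       227.6643
  3       140.00       102.6440       307.9319
  4       140.00        92.5554       370.2217
  5       140.00        83.4584       417.2922
  6       140.00        75.2556       451.5335
  7       155.00        75.1296       525.9070
  8       155.00        67.7453       541.9626
  9     2,155.00       849.3044     7,643.7393
  Σ                  1,586.1647    10,612.4924
Price P = Σ PV = 1,586.1647.
Macaulay duration = Σ(t·PV) / P = 10,612.4924 / 1,586.1647 = 6.69066 years.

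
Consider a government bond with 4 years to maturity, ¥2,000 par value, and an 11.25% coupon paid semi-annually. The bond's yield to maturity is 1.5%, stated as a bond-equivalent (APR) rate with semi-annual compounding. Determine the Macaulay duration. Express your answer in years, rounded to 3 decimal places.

Periodic yield y = 0.0075. Discount each cash flow and weight by its period:
  t   CF        PV=CF/(1+0.0075)^t    t·PV
  1       112.50       111.6625       111.6625
  2       112.50       110.8313       221.6626
  3       112.50       110.0062       330.0187
  4       112.50       109.1873       436.7494
  5       112.50       108.3745       541.8727
  6       112.50       107.5678       645.4067
  7       112.50       106.7670       747.3692
  8     2,112.50     1,989.9230    15,919.3843
  Σ                  2,754.3198    18,954.1260
Price P = Σ PV = 2,754.3198.
Macaulay duration = Σ(t·PV) / P = 18,954.1260 / 2,754.3198 = 6.88160 half-year periods.
In years: 6.88160 / 2 = 3.44080 years.

3.441 years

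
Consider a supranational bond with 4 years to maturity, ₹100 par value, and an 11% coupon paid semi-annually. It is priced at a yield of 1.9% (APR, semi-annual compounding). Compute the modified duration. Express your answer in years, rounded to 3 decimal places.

3.413 years

Periodic yield y = 0.0095. First find Macaulay duration:
  t   CF        PV=CF/(1+0.0095)^t    t·PV
  1         5.50         5.4482         5.4482
  2         5.50         5.3970        10.7939
  3         5.50         5.3462        16.0385
  4         5.50         5.2959        21.1835
  5         5.50         5.2460        26.2302
  6         5.50         5.1967        31.1800
  7         5.50         5.1478        36.0343
  8       105.50        97.8142       782.5135
  Σ                    134.8919       929.4222
P = 134.8919; Macaulay duration = 929.4222 / 134.8919 = 6.89013 half-year periods = 3.44506 years.
Modified duration = D_Mac / (1 + y) = 3.44506 / 1.0095 = 3.41264 years.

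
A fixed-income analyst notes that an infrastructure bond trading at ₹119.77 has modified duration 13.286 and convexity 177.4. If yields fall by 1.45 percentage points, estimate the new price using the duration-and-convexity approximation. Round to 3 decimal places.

Duration effect: -D_mod·Δy = -13.286 × (-0.0145) = +0.192647
Convexity effect: ½·C·(Δy)² = 0.5 × 177.4 × (-0.0145)² = +0.018649175
ΔP/P ≈ +0.192647 + 0.018649175 = +0.211296175
New price ≈ 119.77 × (1 + 0.211296175) = 145.07694287975.

₹145.077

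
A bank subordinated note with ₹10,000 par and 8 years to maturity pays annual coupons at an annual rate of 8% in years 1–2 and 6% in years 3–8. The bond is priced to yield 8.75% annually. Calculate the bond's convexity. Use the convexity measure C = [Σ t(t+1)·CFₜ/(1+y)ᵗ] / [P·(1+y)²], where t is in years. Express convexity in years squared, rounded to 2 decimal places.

With y = 0.0875:
  t   CF        PV=CF/(1+0.0875)^t    t·PV        t(t+1)·PV
  1       800.00       735.6322       735.6322       1,471.2644
  2       800.00       676.4434     1,352.8868       4,058.6603
  3       600.00       466.5127     1,399.5380       5,598.1522
  4       600.00       428.9772     1,715.9087       8,579.5436
  5       600.00       394.4618     1,972.3089      11,833.8532
  6       600.00       362.7235     2,176.3408      15,234.3857
  7       600.00       333.5388     2,334.7718      18,678.1741
  8    10,600.00     5,418.4085    43,347.2676     390,125.4087
  Σ                  8,816.6979    55,034.6548     455,579.4421
P = 8,816.6979.
Convexity = Σ t(t+1)·PV / [P·(1+y)²] = 455,579.4421 / (8,816.6979 × 1.182656) = 43.69177.

43.69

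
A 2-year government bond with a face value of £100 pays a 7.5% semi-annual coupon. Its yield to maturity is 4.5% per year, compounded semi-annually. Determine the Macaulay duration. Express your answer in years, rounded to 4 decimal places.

Periodic yield y = 0.0225. Discount each cash flow and weight by its period:
  t   CF        PV=CF/(1+0.0225)^t    t·PV
  1         3.75         3.6675         3.6675
  2         3.75         3.5868         7.1736
  3         3.75         3.5079        10.5236
  4       103.75        94.9150       379.6600
  Σ                    105.6771       401.0246
Price P = Σ PV = 105.6771.
Macaulay duration = Σ(t·PV) / P = 401.0246 / 105.6771 = 3.79481 half-year periods.
In years: 3.79481 / 2 = 1.89741 years.

1.8974 years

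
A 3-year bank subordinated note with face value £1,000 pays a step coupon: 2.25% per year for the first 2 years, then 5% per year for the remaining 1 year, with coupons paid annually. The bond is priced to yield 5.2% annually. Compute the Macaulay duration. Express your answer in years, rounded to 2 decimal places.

Periodic yield y = 0.052. Discount each cash flow and weight by its year:
  t   CF        PV=CF/(1+0.052)^t    t·PV
  1        22.50        21.3878        21.3878
  2        22.50        20.3306        40.6613
  3     1,050.00       901.8661     2,705.5984
  Σ                    943.5846     2,767.6475
Price P = Σ PV = 943.5846.
Macaulay duration = Σ(t·PV) / P = 2,767.6475 / 943.5846 = 2.93312 years.

2.93 years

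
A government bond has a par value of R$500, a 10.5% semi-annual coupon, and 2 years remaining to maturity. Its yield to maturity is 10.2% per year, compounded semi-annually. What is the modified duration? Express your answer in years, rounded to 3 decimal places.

Periodic yield y = 0.051. First find Macaulay duration:
  t   CF        PV=CF/(1+0.051)^t    t·PV
  1        26.25        24.9762        24.9762
  2        26.25        23.7642        47.5285
  3        26.25        22.6111        67.8332
  4       526.25       431.3018     1,725.2071
  Σ                    502.6533     1,865.5450
P = 502.6533; Macaulay duration = 1,865.5450 / 502.6533 = 3.71140 half-year periods = 1.85570 years.
Modified duration = D_Mac / (1 + y) = 1.85570 / 1.051 = 1.76565 years.

1.766 years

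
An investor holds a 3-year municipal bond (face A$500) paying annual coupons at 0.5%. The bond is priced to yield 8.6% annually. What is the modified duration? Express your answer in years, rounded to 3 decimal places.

Periodic yield y = 0.086. First find Macaulay duration:
  t   CF        PV=CF/(1+0.086)^t    t·PV
  1         2.50         2.3020         2.3020
  2         2.50         2.1197         4.2395
  3       502.50       392.3255     1,176.9766
  Σ                    396.7473     1,183.5181
P = 396.7473; Macaulay duration = 1,183.5181 / 396.7473 = 2.98305 years.
Modified duration = D_Mac / (1 + y) = 2.98305 / 1.086 = 2.74683 years.

2.747 years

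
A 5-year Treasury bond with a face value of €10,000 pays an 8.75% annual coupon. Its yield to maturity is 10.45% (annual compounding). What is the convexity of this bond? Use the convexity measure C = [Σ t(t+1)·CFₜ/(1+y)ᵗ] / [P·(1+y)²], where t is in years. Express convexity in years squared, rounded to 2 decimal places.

With y = 0.1045:
  t   CF        PV=CF/(1+0.1045)^t    t·PV        t(t+1)·PV
  1       875.00       792.2137       792.2137       1,584.4273
  2       875.00       717.2600     1,434.5200       4,303.5600
  3       875.00       649.3979     1,948.1938       7,792.7750
  4       875.00       587.9565     2,351.8259      11,759.1294
  5    10,875.00     6,616.0787    33,080.3936     198,482.3619
  Σ                  9,362.9068    39,607.1470     223,922.2536
P = 9,362.9068.
Convexity = Σ t(t+1)·PV / [P·(1+y)²] = 223,922.2536 / (9,362.9068 × 1.219920) = 19.60447.

19.60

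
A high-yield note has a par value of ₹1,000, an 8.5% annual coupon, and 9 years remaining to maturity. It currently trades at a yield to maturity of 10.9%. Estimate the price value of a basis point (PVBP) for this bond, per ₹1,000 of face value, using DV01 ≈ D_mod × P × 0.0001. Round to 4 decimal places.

Periodic yield y = 0.109.
  t   CF        PV=CF/(1+0.109)^t    t·PV
  1        85.00        76.6456        76.6456
  2        85.00        69.1124       138.2248
  3        85.00        62.3195       186.9586
  4        85.00        56.1944       224.7774
  5        85.00        50.6712       253.3560
  6        85.00        45.6909       274.1454
  7        85.00        41.2001       288.4006
  8        85.00        37.1507       297.2053
  9     1,085.00       427.6080     3,848.4720
  Σ                    866.5928     5,588.1857
P = 866.5928; D_Mac = 6.44846 yrs; D_mod = 5.81466 yrs.
DV01 ≈ 5.81466 × 866.5928 × 0.0001 = 0.503894.

₹0.5039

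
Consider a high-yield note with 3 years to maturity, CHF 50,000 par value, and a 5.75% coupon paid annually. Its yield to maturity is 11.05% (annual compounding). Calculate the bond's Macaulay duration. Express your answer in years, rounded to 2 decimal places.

Periodic yield y = 0.1105. Discount each cash flow and weight by its year:
  t   CF        PV=CF/(1+0.1105)^t    t·PV
  1     2,875.00     2,588.9239     2,588.9239
  2     2,875.00     2,331.3137     4,662.6275
  3    52,875.00    38,609.5457   115,828.6372
  Σ                 43,529.7834   123,080.1885
Price P = Σ PV = 43,529.7834.
Macaulay duration = Σ(t·PV) / P = 123,080.1885 / 43,529.7834 = 2.82749 years.

2.83 years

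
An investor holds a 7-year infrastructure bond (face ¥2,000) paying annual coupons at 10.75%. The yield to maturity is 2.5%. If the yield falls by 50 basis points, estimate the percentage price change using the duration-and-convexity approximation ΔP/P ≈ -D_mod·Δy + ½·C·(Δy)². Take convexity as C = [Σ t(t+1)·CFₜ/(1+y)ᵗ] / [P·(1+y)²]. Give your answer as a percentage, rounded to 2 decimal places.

+2.79%

With y = 0.025:
  t   CF        PV=CF/(1+0.025)^t    t·PV        t(t+1)·PV
  1       215.00       209.7561       209.7561         419.5122
  2       215.00       204.6401       409.2802       1,227.8406
  3       215.00       199.6489       598.9466       2,395.7865
  4       215.00       194.7794       779.1176       3,895.5878
  5       215.00       190.0287       950.1434       5,700.8602
  6       215.00       185.3938     1,112.3630       7,786.5407
  7     2,215.00     1,863.4025    13,043.8175     104,350.5398
  Σ                  3,047.6494    17,103.4242     125,776.6676
P = 3,047.6494; D_Mac = 5.61201 yrs; D_mod = 5.47513 yrs; C = 39.28143.
Duration effect: -5.47513 × (-0.005) = +0.027376
Convexity effect: 0.5 × 39.28143 × (-0.005)² = +0.0004910
ΔP/P ≈ +0.027376 + 0.0004910 = +0.027867 = +2.7867%.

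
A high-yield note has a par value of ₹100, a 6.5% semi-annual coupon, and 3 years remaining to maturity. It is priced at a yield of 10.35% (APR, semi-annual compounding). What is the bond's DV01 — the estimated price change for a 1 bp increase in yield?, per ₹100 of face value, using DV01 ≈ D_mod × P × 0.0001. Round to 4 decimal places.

Periodic yield y = 0.05175.
  t   CF        PV=CF/(1+0.05175)^t    t·PV
  1         3.25         3.0901         3.0901
  2         3.25         2.9380         5.8761
  3         3.25         2.7935         8.3804
  4         3.25         2.6560        10.6241
  5         3.25         2.5253        12.6267
  6       103.25        76.2807       457.6845
  Σ                     90.2837       498.2820
P = 90.2837; D_Mac = 5.51907 half-year periods = 2.75953 yrs; D_mod = 2.62375 yrs.
DV01 ≈ 2.62375 × 90.2837 × 0.0001 = 0.023688.

₹0.0237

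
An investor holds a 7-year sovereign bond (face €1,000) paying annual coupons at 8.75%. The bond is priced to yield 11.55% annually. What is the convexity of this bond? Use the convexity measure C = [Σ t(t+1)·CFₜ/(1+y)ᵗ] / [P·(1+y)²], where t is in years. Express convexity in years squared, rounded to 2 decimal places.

31.60

With y = 0.1155:
  t   CF        PV=CF/(1+0.1155)^t    t·PV        t(t+1)·PV
  1        87.50        78.4402        78.4402         156.8803
  2        87.50        70.3184       140.6368         421.9103
  3        87.50        63.0376       189.1127         756.4506
  4        87.50        56.5106       226.0423       1,130.2116
  5        87.50        50.6594       253.2971       1,519.7825
  6        87.50        45.4141       272.4845       1,907.3917
  7     1,087.50       505.9904     3,541.9325      28,335.4602
  Σ                    870.3705     4,701.9460      34,228.0872
P = 870.3705.
Convexity = Σ t(t+1)·PV / [P·(1+y)²] = 34,228.0872 / (870.3705 × 1.244340) = 31.60380.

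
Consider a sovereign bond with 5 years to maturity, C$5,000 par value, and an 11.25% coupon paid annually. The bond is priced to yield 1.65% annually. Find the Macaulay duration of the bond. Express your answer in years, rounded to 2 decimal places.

4.25 years

Periodic yield y = 0.0165. Discount each cash flow and weight by its year:
  t   CF        PV=CF/(1+0.0165)^t    t·PV
  1       562.50       553.3694       553.3694
  2       562.50       544.3870     1,088.7740
  3       562.50       535.5504     1,606.6513
  4       562.50       526.8573     2,107.4292
  5     5,562.50     5,125.4631    25,627.3154
  Σ                  7,285.6272    30,983.5393
Price P = Σ PV = 7,285.6272.
Macaulay duration = Σ(t·PV) / P = 30,983.5393 / 7,285.6272 = 4.25269 years.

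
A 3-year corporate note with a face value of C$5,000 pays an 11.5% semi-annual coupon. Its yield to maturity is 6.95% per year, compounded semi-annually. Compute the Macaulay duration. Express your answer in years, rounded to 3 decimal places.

Periodic yield y = 0.03475. Discount each cash flow and weight by its period:
  t   CF        PV=CF/(1+0.03475)^t    t·PV
  1       287.50       277.8449       277.8449
  2       287.50       268.5140       537.0281
  3       287.50       259.4965       778.4896
  4       287.50       250.7819     1,003.1274
  5       287.50       242.3598     1,211.7992
  6     5,287.50     4,307.6238    25,845.7429
  Σ                  5,606.6210    29,654.0321
Price P = Σ PV = 5,606.6210.
Macaulay duration = Σ(t·PV) / P = 29,654.0321 / 5,606.6210 = 5.28911 half-year periods.
In years: 5.28911 / 2 = 2.64455 years.

2.645 years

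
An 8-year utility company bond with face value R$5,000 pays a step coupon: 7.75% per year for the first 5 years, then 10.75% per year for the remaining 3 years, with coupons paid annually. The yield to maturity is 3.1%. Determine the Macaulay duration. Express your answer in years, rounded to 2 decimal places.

Periodic yield y = 0.031. Discount each cash flow and weight by its year:
  t   CF        PV=CF/(1+0.031)^t    t·PV
  1       387.50       375.8487       375.8487
  2       387.50       364.5477       729.0954
  3       387.50       353.5865     1,060.7596
  4       387.50       342.9549     1,371.8197
  5       387.50       332.6430     1,663.2150
  6       537.50       447.5345     2,685.2067
  7       537.50       434.0780     3,038.5463
  8     5,537.50     4,337.5492    34,700.3938
  Σ                  6,988.7426    45,624.8852
Price P = Σ PV = 6,988.7426.
Macaulay duration = Σ(t·PV) / P = 45,624.8852 / 6,988.7426 = 6.52834 years.

6.53 years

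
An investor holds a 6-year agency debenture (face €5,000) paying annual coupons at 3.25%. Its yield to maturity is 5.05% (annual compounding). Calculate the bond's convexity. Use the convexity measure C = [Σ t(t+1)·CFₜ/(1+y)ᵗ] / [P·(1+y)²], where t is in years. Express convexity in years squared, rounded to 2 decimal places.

34.04

With y = 0.0505:
  t   CF        PV=CF/(1+0.0505)^t    t·PV        t(t+1)·PV
  1       162.50       154.6882       154.6882         309.3765
  2       162.50       147.2520       294.5040         883.5121
  3       162.50       140.1733       420.5198       1,682.0792
  4       162.50       133.4348       533.7392       2,668.6962
  5       162.50       127.0203       635.1014       3,810.6085
  6     5,162.50     3,841.3486    23,048.0918     161,336.6424
  Σ                  4,543.9173    25,086.6445     170,690.9149
P = 4,543.9173.
Convexity = Σ t(t+1)·PV / [P·(1+y)²] = 170,690.9149 / (4,543.9173 × 1.103550) = 34.03987.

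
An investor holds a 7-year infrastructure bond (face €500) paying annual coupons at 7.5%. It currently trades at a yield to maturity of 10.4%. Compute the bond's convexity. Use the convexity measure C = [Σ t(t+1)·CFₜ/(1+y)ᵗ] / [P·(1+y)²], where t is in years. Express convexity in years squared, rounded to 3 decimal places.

33.759

With y = 0.104:
  t   CF        PV=CF/(1+0.104)^t    t·PV        t(t+1)·PV
  1        37.50        33.9674        33.9674          67.9348
  2        37.50        30.7676        61.5351         184.6054
  3        37.50        27.8692        83.6075         334.4300
  4        37.50        25.2438       100.9753         504.8763
  5        37.50        22.8658       114.3289         685.9732
  6        37.50        20.7118       124.2705         869.8936
  7       537.50       268.9026     1,882.3180      15,058.5440
  Σ                    430.3280     2,401.0027      17,706.2573
P = 430.3280.
Convexity = Σ t(t+1)·PV / [P·(1+y)²] = 17,706.2573 / (430.3280 × 1.218816) = 33.75895.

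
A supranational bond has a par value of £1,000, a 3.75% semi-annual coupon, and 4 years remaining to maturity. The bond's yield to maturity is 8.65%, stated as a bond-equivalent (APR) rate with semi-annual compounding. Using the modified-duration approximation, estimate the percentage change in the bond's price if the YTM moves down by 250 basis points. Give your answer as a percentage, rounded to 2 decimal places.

Periodic yield y = 0.04325. Modified duration first:
  t   CF        PV=CF/(1+0.04325)^t    t·PV
  1        18.75        17.9727        17.9727
  2        18.75        17.2276        34.4552
  3        18.75        16.5134        49.5402
  4        18.75        15.8288        63.3152
  5        18.75        15.1726        75.8629
  6        18.75        14.5436        87.2614
  7        18.75        13.9406        97.5844
  8     1,018.75       726.0399     5,808.3190
  Σ                    837.2391     6,234.3109
P = 837.2391; D_Mac = 7.44627 half-year periods = 3.72314 yrs; D_mod = 3.72314/(1+0.04325) = 3.56879 yrs.
ΔP/P ≈ -D_mod · Δy = -3.56879 × (-0.025) = +0.089220 = +8.9220%.

+8.92%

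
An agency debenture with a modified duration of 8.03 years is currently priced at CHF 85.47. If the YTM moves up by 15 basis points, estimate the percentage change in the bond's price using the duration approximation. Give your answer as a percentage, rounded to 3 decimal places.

Duration approximation: ΔP/P ≈ -D_mod · Δy = -8.03 × (+0.0015) = -0.012045.
As a percentage: -1.2045%.

-1.205%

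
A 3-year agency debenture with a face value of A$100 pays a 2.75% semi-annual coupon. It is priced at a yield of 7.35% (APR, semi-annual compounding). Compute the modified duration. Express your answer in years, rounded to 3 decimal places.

2.789 years

Periodic yield y = 0.03675. First find Macaulay duration:
  t   CF        PV=CF/(1+0.03675)^t    t·PV
  1        1.375         1.3263         1.3263
  2        1.375         1.2792         2.5585
  3        1.375         1.2339         3.7017
  4        1.375         1.1902         4.7607
  5        1.375         1.1480         5.7399
  6      101.375        81.6369       489.8215
  Σ                     87.8145       507.9085
P = 87.8145; Macaulay duration = 507.9085 / 87.8145 = 5.78388 half-year periods = 2.89194 years.
Modified duration = D_Mac / (1 + y) = 2.89194 / 1.03675 = 2.78943 years.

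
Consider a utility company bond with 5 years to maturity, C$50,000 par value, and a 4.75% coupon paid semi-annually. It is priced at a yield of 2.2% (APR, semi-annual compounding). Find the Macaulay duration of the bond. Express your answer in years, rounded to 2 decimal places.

4.54 years

Periodic yield y = 0.011. Discount each cash flow and weight by its period:
  t   CF        PV=CF/(1+0.011)^t    t·PV
  1     1,187.50     1,174.5796     1,174.5796
  2     1,187.50     1,161.7998     2,323.5997
  3     1,187.50     1,149.1591     3,447.4772
  4     1,187.50     1,136.6559     4,546.6234
  5     1,187.50     1,124.2887     5,621.4434
  6     1,187.50     1,112.0561     6,672.3364
  7     1,187.50     1,099.9565     7,699.6958
  8     1,187.50     1,087.9887     8,703.9094
  9     1,187.50     1,076.1510     9,685.3591
  10   51,187.50    45,883.0589   458,830.5887
  Σ                 56,005.6942   508,705.6128
Price P = Σ PV = 56,005.6942.
Macaulay duration = Σ(t·PV) / P = 508,705.6128 / 56,005.6942 = 9.08311 half-year periods.
In years: 9.08311 / 2 = 4.54155 years.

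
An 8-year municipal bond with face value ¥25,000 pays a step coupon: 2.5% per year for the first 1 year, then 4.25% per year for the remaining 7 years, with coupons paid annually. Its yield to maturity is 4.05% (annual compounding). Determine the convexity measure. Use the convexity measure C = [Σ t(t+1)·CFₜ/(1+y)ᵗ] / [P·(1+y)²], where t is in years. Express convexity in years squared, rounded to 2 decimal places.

With y = 0.0405:
  t   CF        PV=CF/(1+0.0405)^t    t·PV        t(t+1)·PV
  1       625.00       600.6728       600.6728       1,201.3455
  2     1,062.50       981.3971     1,962.7942       5,888.3826
  3     1,062.50       943.1976     2,829.5928      11,318.3711
  4     1,062.50       906.4850     3,625.9398      18,129.6991
  5     1,062.50       871.2013     4,356.0065      26,136.0391
  6     1,062.50       837.2910     5,023.7461      35,166.2227
  7     1,062.50       804.7006     5,632.9045      45,063.2359
  8    26,062.50    18,970.5270   151,764.2161   1,365,877.9447
  Σ                 24,915.4724   175,795.8727   1,508,781.2406
P = 24,915.4724.
Convexity = Σ t(t+1)·PV / [P·(1+y)²] = 1,508,781.2406 / (24,915.4724 × 1.082640) = 55.93363.

55.93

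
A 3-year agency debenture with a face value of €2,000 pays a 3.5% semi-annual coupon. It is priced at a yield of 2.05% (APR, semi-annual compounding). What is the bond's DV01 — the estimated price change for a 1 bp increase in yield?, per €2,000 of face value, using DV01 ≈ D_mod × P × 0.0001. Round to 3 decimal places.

€0.593

Periodic yield y = 0.01025.
  t   CF        PV=CF/(1+0.01025)^t    t·PV
  1        35.00        34.6449        34.6449
  2        35.00        34.2934        68.5868
  3        35.00        33.9454       101.8363
  4        35.00        33.6010       134.4041
  5        35.00        33.2601       166.3006
  6     2,035.00     1,914.2174    11,485.3044
  Σ                  2,083.9623    11,991.0771
P = 2,083.9623; D_Mac = 5.75398 half-year periods = 2.87699 yrs; D_mod = 2.84780 yrs.
DV01 ≈ 2.84780 × 2,083.9623 × 0.0001 = 0.593471.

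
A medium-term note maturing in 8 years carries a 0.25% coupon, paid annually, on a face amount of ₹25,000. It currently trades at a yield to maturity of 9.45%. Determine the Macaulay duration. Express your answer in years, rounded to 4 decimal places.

Periodic yield y = 0.0945. Discount each cash flow and weight by its year:
  t   CF        PV=CF/(1+0.0945)^t    t·PV
  1        62.50        57.1037        57.1037
  2        62.50        52.1733       104.3466
  3        62.50        47.6686       143.0059
  4        62.50        43.5529       174.2116
  5        62.50        39.7925       198.9625
  6        62.50        36.3568       218.1407
  7        62.50        33.2177       232.5240
  8    25,062.50    12,170.2153    97,361.7227
  Σ                 12,480.0809    98,490.0176
Price P = Σ PV = 12,480.0809.
Macaulay duration = Σ(t·PV) / P = 98,490.0176 / 12,480.0809 = 7.89178 years.

7.8918 years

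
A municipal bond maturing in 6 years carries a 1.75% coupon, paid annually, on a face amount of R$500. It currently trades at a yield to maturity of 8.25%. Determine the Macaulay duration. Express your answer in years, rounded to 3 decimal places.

5.688 years

Periodic yield y = 0.0825. Discount each cash flow and weight by its year:
  t   CF        PV=CF/(1+0.0825)^t    t·PV
  1         8.75         8.0831         8.0831
  2         8.75         7.4671        14.9342
  3         8.75         6.8980        20.6941
  4         8.75         6.3723        25.4892
  5         8.75         5.8867        29.4333
  6       508.75       316.1819     1,897.0913
  Σ                    350.8891     1,995.7252
Price P = Σ PV = 350.8891.
Macaulay duration = Σ(t·PV) / P = 1,995.7252 / 350.8891 = 5.68762 years.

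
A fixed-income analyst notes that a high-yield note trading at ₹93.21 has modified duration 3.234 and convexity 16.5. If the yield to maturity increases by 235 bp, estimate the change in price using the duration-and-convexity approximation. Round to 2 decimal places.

Duration effect: -D_mod·Δy = -3.234 × (+0.0235) = -0.075999
Convexity effect: ½·C·(Δy)² = 0.5 × 16.5 × (0.0235)² = +0.0045560625
ΔP/P ≈ -0.075999 + 0.0045560625 = -0.0714429375
ΔP ≈ 93.21 × (-0.0714429375) = -6.659196204375.

-₹6.66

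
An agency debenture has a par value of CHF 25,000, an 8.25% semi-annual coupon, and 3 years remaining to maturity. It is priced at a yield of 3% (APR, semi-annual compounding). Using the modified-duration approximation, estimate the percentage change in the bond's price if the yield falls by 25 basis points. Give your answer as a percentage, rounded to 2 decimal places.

+0.67%

Periodic yield y = 0.015. Modified duration first:
  t   CF        PV=CF/(1+0.015)^t    t·PV
  1     1,031.25     1,016.0099     1,016.0099
  2     1,031.25     1,000.9949     2,001.9899
  3     1,031.25       986.2019     2,958.6057
  4     1,031.25       971.6275     3,886.5099
  5     1,031.25       957.2685     4,786.3423
  6    26,031.25    23,806.6764   142,840.0587
  Σ                 28,738.7791   157,489.5164
P = 28,738.7791; D_Mac = 5.48004 half-year periods = 2.74002 yrs; D_mod = 2.74002/(1+0.015) = 2.69952 yrs.
ΔP/P ≈ -D_mod · Δy = -2.69952 × (-0.0025) = +0.006749 = +0.6749%.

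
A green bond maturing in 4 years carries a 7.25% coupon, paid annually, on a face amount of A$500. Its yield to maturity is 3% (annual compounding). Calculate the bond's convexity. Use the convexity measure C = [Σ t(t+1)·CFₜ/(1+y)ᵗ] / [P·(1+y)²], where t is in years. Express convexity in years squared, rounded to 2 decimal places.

16.61

With y = 0.03:
  t   CF        PV=CF/(1+0.03)^t    t·PV        t(t+1)·PV
  1        36.25        35.1942        35.1942          70.3883
  2        36.25        34.1691        68.3382         205.0146
  3        36.25        33.1739        99.5217         398.0866
  4       536.25       476.4512     1,905.8047       9,529.0236
  Σ                    578.9883     2,108.8588      10,202.5132
P = 578.9883.
Convexity = Σ t(t+1)·PV / [P·(1+y)²] = 10,202.5132 / (578.9883 × 1.060900) = 16.60974.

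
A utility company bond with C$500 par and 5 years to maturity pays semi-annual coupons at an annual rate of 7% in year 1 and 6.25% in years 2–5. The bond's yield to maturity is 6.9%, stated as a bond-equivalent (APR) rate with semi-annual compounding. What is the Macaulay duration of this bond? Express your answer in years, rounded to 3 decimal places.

4.334 years

Periodic yield y = 0.0345. Discount each cash flow and weight by its period:
  t   CF        PV=CF/(1+0.0345)^t    t·PV
  1       17.500        16.9164        16.9164
  2       17.500        16.3522        32.7045
  3       15.625        14.1133        42.3399
  4       15.625        13.6426        54.5705
  5       15.625        13.1877        65.9383
  6       15.625        12.7479        76.4871
  7       15.625        12.3227        86.2590
  8       15.625        11.9118        95.2941
  9       15.625        11.5145       103.6306
  10     515.625       367.3068     3,673.0684
  Σ                    490.0159     4,247.2088
Price P = Σ PV = 490.0159.
Macaulay duration = Σ(t·PV) / P = 4,247.2088 / 490.0159 = 8.66749 half-year periods.
In years: 8.66749 / 2 = 4.33375 years.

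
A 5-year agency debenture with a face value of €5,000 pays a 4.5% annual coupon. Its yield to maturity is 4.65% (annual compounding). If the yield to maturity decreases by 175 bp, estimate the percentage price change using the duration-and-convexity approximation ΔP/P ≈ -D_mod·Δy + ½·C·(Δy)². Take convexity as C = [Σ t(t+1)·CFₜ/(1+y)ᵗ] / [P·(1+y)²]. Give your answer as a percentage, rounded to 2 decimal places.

+8.04%

With y = 0.0465:
  t   CF        PV=CF/(1+0.0465)^t    t·PV        t(t+1)·PV
  1       225.00       215.0024       215.0024         430.0048
  2       225.00       205.4490       410.8980       1,232.6941
  3       225.00       196.3201       588.9604       2,355.8415
  4       225.00       187.5969       750.3875       3,751.9374
  5     5,225.00     4,162.8440    20,814.2198     124,885.3186
  Σ                  4,967.2123    22,779.4680     132,655.7963
P = 4,967.2123; D_Mac = 4.58597 yrs; D_mod = 4.38219 yrs; C = 24.38569.
Duration effect: -4.38219 × (-0.0175) = +0.076688
Convexity effect: 0.5 × 24.38569 × (-0.0175)² = +0.0037341
ΔP/P ≈ +0.076688 + 0.0037341 = +0.080422 = +8.0422%.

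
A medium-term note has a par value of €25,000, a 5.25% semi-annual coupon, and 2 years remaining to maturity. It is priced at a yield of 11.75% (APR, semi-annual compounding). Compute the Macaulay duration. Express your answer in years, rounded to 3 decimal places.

1.919 years

Periodic yield y = 0.05875. Discount each cash flow and weight by its period:
  t   CF        PV=CF/(1+0.05875)^t    t·PV
  1       656.25       619.8347       619.8347
  2       656.25       585.4401     1,170.8802
  3       656.25       552.9541     1,658.8622
  4    25,656.25    20,418.2955    81,673.1821
  Σ                 22,176.5244    85,122.7592
Price P = Σ PV = 22,176.5244.
Macaulay duration = Σ(t·PV) / P = 85,122.7592 / 22,176.5244 = 3.83842 half-year periods.
In years: 3.83842 / 2 = 1.91921 years.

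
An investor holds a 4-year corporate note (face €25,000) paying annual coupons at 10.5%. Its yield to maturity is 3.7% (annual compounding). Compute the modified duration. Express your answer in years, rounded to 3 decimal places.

Periodic yield y = 0.037. First find Macaulay duration:
  t   CF        PV=CF/(1+0.037)^t    t·PV
  1     2,625.00     2,531.3404     2,531.3404
  2     2,625.00     2,441.0226     4,882.0451
  3     2,625.00     2,353.9273     7,061.7818
  4    27,625.00    23,888.4109    95,553.6437
  Σ                 31,214.7012   110,028.8110
P = 31,214.7012; Macaulay duration = 110,028.8110 / 31,214.7012 = 3.52490 years.
Modified duration = D_Mac / (1 + y) = 3.52490 / 1.037 = 3.39914 years.

3.399 years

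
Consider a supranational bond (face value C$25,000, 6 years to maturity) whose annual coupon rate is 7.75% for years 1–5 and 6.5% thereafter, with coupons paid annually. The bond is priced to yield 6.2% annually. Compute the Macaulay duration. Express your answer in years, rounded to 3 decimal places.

5.051 years

Periodic yield y = 0.062. Discount each cash flow and weight by its year:
  t   CF        PV=CF/(1+0.062)^t    t·PV
  1     1,937.50     1,824.3879     1,824.3879
  2     1,937.50     1,717.8794     3,435.7588
  3     1,937.50     1,617.5889     4,852.7667
  4     1,937.50     1,523.1534     6,092.6136
  5     1,937.50     1,434.2311     7,171.1554
  6    26,625.00    18,558.4848   111,350.9089
  Σ                 26,675.7256   134,727.5914
Price P = Σ PV = 26,675.7256.
Macaulay duration = Σ(t·PV) / P = 134,727.5914 / 26,675.7256 = 5.05057 years.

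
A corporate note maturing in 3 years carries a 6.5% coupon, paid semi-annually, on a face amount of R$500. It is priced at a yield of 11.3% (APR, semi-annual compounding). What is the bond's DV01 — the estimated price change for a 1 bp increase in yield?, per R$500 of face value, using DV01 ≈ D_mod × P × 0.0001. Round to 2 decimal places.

R$0.11

Periodic yield y = 0.0565.
  t   CF        PV=CF/(1+0.0565)^t    t·PV
  1        16.25        15.3810        15.3810
  2        16.25        14.5584        29.1168
  3        16.25        13.7799        41.3396
  4        16.25        13.0429        52.1717
  5        16.25        12.3454        61.7271
  6       516.25       371.2300     2,227.3800
  Σ                    440.3376     2,427.1162
P = 440.3376; D_Mac = 5.51194 half-year periods = 2.75597 yrs; D_mod = 2.60859 yrs.
DV01 ≈ 2.60859 × 440.3376 × 0.0001 = 0.114866.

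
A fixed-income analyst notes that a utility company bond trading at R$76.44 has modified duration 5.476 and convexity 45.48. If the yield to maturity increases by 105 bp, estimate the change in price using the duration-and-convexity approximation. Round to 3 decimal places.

-R$4.204

Duration effect: -D_mod·Δy = -5.476 × (+0.0105) = -0.057498
Convexity effect: ½·C·(Δy)² = 0.5 × 45.48 × (0.0105)² = +0.002507085
ΔP/P ≈ -0.057498 + 0.002507085 = -0.054990915
ΔP ≈ 76.44 × (-0.054990915) = -4.2035055426.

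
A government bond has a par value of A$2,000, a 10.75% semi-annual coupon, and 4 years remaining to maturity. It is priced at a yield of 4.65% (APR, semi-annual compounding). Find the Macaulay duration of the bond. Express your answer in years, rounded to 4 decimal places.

3.4240 years

Periodic yield y = 0.02325. Discount each cash flow and weight by its period:
  t   CF        PV=CF/(1+0.02325)^t    t·PV
  1       107.50       105.0574       105.0574
  2       107.50       102.6703       205.3407
  3       107.50       100.3375       301.0125
  4       107.50        98.0576       392.2306
  5       107.50        95.8296       479.1480
  6       107.50        93.6522       561.9131
  7       107.50        91.5243       640.6698
  8     2,107.50     1,753.5314    14,028.2515
  Σ                  2,440.6604    16,713.6236
Price P = Σ PV = 2,440.6604.
Macaulay duration = Σ(t·PV) / P = 16,713.6236 / 2,440.6604 = 6.84799 half-year periods.
In years: 6.84799 / 2 = 3.42400 years.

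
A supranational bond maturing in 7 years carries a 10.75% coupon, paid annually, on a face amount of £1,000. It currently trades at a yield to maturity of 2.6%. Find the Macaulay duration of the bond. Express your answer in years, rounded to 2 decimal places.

Periodic yield y = 0.026. Discount each cash flow and weight by its year:
  t   CF        PV=CF/(1+0.026)^t    t·PV
  1       107.50       104.7758       104.7758
  2       107.50       102.1207       204.2414
  3       107.50        99.5328       298.5985
  4       107.50        97.0106       388.0422
  5       107.50        94.5522       472.7610
  6       107.50        92.1561       552.9369
  7     1,107.50       925.3632     6,477.5422
  Σ                  1,515.5114     8,498.8980
Price P = Σ PV = 1,515.5114.
Macaulay duration = Σ(t·PV) / P = 8,498.8980 / 1,515.5114 = 5.60794 years.

5.61 years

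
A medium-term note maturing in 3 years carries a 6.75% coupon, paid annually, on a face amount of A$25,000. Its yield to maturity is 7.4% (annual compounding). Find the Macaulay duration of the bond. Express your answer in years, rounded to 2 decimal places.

Periodic yield y = 0.074. Discount each cash flow and weight by its year:
  t   CF        PV=CF/(1+0.074)^t    t·PV
  1     1,687.50     1,571.2291     1,571.2291
  2     1,687.50     1,462.9693     2,925.9386
  3    26,687.50    21,542.4478    64,627.3433
  Σ                 24,576.6461    69,124.5109
Price P = Σ PV = 24,576.6461.
Macaulay duration = Σ(t·PV) / P = 69,124.5109 / 24,576.6461 = 2.81261 years.

2.81 years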